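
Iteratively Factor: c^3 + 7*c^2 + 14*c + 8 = (c + 2)*(c^2 + 5*c + 4) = (c + 1)*(c + 2)*(c + 4)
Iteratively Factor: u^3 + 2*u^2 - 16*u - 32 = (u + 4)*(u^2 - 2*u - 8) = (u + 2)*(u + 4)*(u - 4)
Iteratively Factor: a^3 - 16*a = (a - 4)*(a^2 + 4*a) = a*(a - 4)*(a + 4)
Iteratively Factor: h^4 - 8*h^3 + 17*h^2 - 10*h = (h)*(h^3 - 8*h^2 + 17*h - 10) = h*(h - 1)*(h^2 - 7*h + 10) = h*(h - 5)*(h - 1)*(h - 2)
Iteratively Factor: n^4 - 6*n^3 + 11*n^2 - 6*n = (n - 1)*(n^3 - 5*n^2 + 6*n) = n*(n - 1)*(n^2 - 5*n + 6) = n*(n - 3)*(n - 1)*(n - 2)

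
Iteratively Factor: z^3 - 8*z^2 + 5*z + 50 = (z - 5)*(z^2 - 3*z - 10) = (z - 5)*(z + 2)*(z - 5)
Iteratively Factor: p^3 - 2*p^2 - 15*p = (p - 5)*(p^2 + 3*p) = p*(p - 5)*(p + 3)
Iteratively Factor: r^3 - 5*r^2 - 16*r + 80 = (r - 4)*(r^2 - r - 20) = (r - 4)*(r + 4)*(r - 5)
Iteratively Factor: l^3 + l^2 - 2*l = (l - 1)*(l^2 + 2*l) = l*(l - 1)*(l + 2)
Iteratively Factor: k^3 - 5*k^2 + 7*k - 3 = (k - 1)*(k^2 - 4*k + 3) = (k - 3)*(k - 1)*(k - 1)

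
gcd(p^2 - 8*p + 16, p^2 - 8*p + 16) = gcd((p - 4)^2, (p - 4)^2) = p^2 - 8*p + 16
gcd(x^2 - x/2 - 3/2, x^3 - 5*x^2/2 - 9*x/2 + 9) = x - 3/2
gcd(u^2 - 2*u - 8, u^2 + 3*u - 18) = 1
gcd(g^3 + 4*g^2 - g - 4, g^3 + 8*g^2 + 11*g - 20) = g^2 + 3*g - 4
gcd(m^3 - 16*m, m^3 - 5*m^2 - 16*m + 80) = m^2 - 16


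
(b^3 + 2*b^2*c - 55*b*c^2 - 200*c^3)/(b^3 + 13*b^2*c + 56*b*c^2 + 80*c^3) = (b^2 - 3*b*c - 40*c^2)/(b^2 + 8*b*c + 16*c^2)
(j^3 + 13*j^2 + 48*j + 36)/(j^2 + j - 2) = (j^3 + 13*j^2 + 48*j + 36)/(j^2 + j - 2)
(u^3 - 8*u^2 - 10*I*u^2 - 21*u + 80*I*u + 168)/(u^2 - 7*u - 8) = (u^2 - 10*I*u - 21)/(u + 1)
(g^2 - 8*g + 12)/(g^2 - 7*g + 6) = (g - 2)/(g - 1)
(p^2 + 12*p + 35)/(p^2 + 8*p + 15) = (p + 7)/(p + 3)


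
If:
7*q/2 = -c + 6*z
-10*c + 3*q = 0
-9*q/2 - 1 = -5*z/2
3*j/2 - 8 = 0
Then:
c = -18/175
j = 16/3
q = -12/35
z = -38/175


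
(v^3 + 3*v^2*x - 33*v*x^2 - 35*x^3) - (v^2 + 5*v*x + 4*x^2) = v^3 + 3*v^2*x - v^2 - 33*v*x^2 - 5*v*x - 35*x^3 - 4*x^2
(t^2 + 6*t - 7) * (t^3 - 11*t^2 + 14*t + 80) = t^5 - 5*t^4 - 59*t^3 + 241*t^2 + 382*t - 560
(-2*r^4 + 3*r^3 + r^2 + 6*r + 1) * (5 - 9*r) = 18*r^5 - 37*r^4 + 6*r^3 - 49*r^2 + 21*r + 5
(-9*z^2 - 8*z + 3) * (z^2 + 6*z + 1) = -9*z^4 - 62*z^3 - 54*z^2 + 10*z + 3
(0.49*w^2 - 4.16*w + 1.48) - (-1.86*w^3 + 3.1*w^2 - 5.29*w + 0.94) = 1.86*w^3 - 2.61*w^2 + 1.13*w + 0.54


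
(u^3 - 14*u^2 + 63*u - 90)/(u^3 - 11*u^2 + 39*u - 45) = (u - 6)/(u - 3)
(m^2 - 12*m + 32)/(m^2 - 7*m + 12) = (m - 8)/(m - 3)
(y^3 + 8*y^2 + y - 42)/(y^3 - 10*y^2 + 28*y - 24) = (y^2 + 10*y + 21)/(y^2 - 8*y + 12)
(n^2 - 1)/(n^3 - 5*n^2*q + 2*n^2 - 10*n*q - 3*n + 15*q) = (-n - 1)/(-n^2 + 5*n*q - 3*n + 15*q)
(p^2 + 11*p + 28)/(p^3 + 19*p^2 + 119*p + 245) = (p + 4)/(p^2 + 12*p + 35)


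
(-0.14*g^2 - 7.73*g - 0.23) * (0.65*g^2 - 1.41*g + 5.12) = -0.091*g^4 - 4.8271*g^3 + 10.033*g^2 - 39.2533*g - 1.1776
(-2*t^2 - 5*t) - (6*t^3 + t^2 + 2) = -6*t^3 - 3*t^2 - 5*t - 2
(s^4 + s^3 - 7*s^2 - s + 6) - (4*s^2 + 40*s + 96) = s^4 + s^3 - 11*s^2 - 41*s - 90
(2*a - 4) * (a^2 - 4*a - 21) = 2*a^3 - 12*a^2 - 26*a + 84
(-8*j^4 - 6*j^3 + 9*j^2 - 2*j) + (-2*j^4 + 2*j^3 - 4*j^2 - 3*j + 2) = -10*j^4 - 4*j^3 + 5*j^2 - 5*j + 2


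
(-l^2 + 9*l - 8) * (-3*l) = 3*l^3 - 27*l^2 + 24*l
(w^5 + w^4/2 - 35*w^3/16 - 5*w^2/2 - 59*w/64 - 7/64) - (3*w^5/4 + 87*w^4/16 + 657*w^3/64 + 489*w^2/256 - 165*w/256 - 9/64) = w^5/4 - 79*w^4/16 - 797*w^3/64 - 1129*w^2/256 - 71*w/256 + 1/32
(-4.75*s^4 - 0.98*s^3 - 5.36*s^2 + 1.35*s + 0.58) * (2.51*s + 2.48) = -11.9225*s^5 - 14.2398*s^4 - 15.884*s^3 - 9.9043*s^2 + 4.8038*s + 1.4384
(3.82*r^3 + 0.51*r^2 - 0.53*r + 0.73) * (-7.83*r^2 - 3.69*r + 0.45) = -29.9106*r^5 - 18.0891*r^4 + 3.987*r^3 - 3.5307*r^2 - 2.9322*r + 0.3285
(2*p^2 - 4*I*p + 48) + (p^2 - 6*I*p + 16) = 3*p^2 - 10*I*p + 64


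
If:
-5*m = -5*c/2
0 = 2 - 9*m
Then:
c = 4/9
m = 2/9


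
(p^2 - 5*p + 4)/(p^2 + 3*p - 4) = (p - 4)/(p + 4)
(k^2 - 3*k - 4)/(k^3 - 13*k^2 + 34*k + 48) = (k - 4)/(k^2 - 14*k + 48)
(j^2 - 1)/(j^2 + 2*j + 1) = (j - 1)/(j + 1)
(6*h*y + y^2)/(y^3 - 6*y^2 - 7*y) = (6*h + y)/(y^2 - 6*y - 7)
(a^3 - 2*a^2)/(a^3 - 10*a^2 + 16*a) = a/(a - 8)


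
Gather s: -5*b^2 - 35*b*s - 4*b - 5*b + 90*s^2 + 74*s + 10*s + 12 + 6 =-5*b^2 - 9*b + 90*s^2 + s*(84 - 35*b) + 18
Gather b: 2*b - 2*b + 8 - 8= 0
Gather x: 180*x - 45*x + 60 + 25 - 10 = 135*x + 75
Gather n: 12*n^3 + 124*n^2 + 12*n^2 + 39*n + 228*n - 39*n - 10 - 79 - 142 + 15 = 12*n^3 + 136*n^2 + 228*n - 216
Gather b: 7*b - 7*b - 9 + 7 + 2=0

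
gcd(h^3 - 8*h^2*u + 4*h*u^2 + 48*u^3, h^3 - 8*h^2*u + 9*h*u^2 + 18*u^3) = -h + 6*u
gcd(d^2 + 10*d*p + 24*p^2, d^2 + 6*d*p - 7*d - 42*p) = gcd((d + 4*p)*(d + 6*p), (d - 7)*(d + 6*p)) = d + 6*p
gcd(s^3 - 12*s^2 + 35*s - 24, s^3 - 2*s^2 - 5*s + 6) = s^2 - 4*s + 3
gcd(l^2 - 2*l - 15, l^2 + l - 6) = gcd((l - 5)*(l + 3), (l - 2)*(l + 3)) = l + 3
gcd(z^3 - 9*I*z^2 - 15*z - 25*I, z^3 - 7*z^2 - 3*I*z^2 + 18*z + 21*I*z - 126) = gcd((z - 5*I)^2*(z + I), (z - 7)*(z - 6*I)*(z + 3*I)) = 1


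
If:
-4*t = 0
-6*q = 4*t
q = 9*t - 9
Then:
No Solution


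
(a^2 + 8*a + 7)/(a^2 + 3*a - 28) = (a + 1)/(a - 4)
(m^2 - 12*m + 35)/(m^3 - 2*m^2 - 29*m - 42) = (m - 5)/(m^2 + 5*m + 6)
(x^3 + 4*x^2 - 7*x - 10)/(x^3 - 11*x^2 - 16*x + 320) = (x^2 - x - 2)/(x^2 - 16*x + 64)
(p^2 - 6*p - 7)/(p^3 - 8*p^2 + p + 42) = (p + 1)/(p^2 - p - 6)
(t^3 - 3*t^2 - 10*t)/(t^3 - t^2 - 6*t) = (t - 5)/(t - 3)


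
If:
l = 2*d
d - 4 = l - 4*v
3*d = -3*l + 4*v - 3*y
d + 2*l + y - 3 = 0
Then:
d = 5/7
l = 10/7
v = 33/28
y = -4/7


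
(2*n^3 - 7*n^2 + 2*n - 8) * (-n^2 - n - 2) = -2*n^5 + 5*n^4 + n^3 + 20*n^2 + 4*n + 16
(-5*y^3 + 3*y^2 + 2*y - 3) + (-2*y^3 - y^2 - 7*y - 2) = -7*y^3 + 2*y^2 - 5*y - 5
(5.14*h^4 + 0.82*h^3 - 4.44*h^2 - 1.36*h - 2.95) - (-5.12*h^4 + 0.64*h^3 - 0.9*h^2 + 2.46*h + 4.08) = 10.26*h^4 + 0.18*h^3 - 3.54*h^2 - 3.82*h - 7.03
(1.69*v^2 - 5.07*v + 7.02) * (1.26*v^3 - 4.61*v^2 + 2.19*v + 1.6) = 2.1294*v^5 - 14.1791*v^4 + 35.919*v^3 - 40.7615*v^2 + 7.2618*v + 11.232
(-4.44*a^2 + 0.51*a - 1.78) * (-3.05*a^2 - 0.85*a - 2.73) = 13.542*a^4 + 2.2185*a^3 + 17.1167*a^2 + 0.1207*a + 4.8594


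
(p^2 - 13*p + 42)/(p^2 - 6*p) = (p - 7)/p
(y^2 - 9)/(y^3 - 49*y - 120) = (y - 3)/(y^2 - 3*y - 40)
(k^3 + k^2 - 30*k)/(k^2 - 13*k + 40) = k*(k + 6)/(k - 8)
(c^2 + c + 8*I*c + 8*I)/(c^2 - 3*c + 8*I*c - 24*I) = (c + 1)/(c - 3)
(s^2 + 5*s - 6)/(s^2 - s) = (s + 6)/s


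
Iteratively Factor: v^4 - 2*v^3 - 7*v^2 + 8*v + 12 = (v - 3)*(v^3 + v^2 - 4*v - 4) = (v - 3)*(v - 2)*(v^2 + 3*v + 2) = (v - 3)*(v - 2)*(v + 1)*(v + 2)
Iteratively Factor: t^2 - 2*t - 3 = (t + 1)*(t - 3)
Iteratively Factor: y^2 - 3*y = (y - 3)*(y)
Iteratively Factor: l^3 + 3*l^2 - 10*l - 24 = (l + 4)*(l^2 - l - 6) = (l + 2)*(l + 4)*(l - 3)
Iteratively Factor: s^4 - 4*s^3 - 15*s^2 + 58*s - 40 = (s - 5)*(s^3 + s^2 - 10*s + 8) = (s - 5)*(s - 2)*(s^2 + 3*s - 4) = (s - 5)*(s - 2)*(s + 4)*(s - 1)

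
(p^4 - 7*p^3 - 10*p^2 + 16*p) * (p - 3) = p^5 - 10*p^4 + 11*p^3 + 46*p^2 - 48*p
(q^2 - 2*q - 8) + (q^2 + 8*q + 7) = 2*q^2 + 6*q - 1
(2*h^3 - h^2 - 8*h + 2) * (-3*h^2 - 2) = -6*h^5 + 3*h^4 + 20*h^3 - 4*h^2 + 16*h - 4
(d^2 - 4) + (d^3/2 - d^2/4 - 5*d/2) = d^3/2 + 3*d^2/4 - 5*d/2 - 4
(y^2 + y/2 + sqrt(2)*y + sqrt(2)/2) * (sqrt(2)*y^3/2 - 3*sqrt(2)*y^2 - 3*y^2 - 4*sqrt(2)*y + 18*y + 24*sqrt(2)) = sqrt(2)*y^5/2 - 11*sqrt(2)*y^4/4 - 2*y^4 - 17*sqrt(2)*y^3/2 + 11*y^3 - 2*y^2 + 77*sqrt(2)*y^2/2 + 21*sqrt(2)*y + 44*y + 24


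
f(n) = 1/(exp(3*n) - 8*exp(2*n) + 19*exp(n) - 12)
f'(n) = (-3*exp(3*n) + 16*exp(2*n) - 19*exp(n))/(exp(3*n) - 8*exp(2*n) + 19*exp(n) - 12)^2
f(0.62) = 0.48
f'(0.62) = 0.16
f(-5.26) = -0.08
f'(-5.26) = -0.00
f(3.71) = 0.00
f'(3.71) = -0.00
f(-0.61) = -0.26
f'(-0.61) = -0.40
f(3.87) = 0.00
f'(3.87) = -0.00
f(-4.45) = -0.08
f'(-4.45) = -0.00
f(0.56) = 0.47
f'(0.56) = -0.07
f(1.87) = 0.02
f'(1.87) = -0.12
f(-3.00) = -0.09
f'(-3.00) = -0.00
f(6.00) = 0.00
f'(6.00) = 0.00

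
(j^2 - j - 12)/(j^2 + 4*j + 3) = (j - 4)/(j + 1)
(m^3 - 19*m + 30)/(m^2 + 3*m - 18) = (m^2 + 3*m - 10)/(m + 6)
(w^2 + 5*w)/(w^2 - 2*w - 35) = w/(w - 7)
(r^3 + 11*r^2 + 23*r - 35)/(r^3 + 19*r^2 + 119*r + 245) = (r - 1)/(r + 7)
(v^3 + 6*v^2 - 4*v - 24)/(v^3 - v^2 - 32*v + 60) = (v + 2)/(v - 5)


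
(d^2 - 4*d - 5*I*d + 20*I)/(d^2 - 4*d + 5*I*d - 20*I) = (d - 5*I)/(d + 5*I)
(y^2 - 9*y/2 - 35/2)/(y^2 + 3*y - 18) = (2*y^2 - 9*y - 35)/(2*(y^2 + 3*y - 18))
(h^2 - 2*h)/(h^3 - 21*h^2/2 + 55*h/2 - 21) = 2*h/(2*h^2 - 17*h + 21)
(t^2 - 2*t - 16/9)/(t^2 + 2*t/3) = (t - 8/3)/t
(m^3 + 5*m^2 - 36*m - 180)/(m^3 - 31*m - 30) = (m + 6)/(m + 1)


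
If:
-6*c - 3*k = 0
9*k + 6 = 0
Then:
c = 1/3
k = -2/3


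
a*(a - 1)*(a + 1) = a^3 - a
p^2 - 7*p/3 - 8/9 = (p - 8/3)*(p + 1/3)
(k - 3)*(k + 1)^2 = k^3 - k^2 - 5*k - 3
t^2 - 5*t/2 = t*(t - 5/2)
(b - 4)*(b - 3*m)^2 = b^3 - 6*b^2*m - 4*b^2 + 9*b*m^2 + 24*b*m - 36*m^2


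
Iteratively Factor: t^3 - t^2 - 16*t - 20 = (t + 2)*(t^2 - 3*t - 10) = (t - 5)*(t + 2)*(t + 2)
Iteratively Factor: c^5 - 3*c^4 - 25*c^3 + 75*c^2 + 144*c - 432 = (c + 3)*(c^4 - 6*c^3 - 7*c^2 + 96*c - 144) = (c - 4)*(c + 3)*(c^3 - 2*c^2 - 15*c + 36) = (c - 4)*(c - 3)*(c + 3)*(c^2 + c - 12) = (c - 4)*(c - 3)*(c + 3)*(c + 4)*(c - 3)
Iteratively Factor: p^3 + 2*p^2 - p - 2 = (p - 1)*(p^2 + 3*p + 2) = (p - 1)*(p + 2)*(p + 1)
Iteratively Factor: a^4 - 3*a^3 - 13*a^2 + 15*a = (a - 1)*(a^3 - 2*a^2 - 15*a) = (a - 5)*(a - 1)*(a^2 + 3*a) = a*(a - 5)*(a - 1)*(a + 3)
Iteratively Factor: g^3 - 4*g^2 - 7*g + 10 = (g - 1)*(g^2 - 3*g - 10) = (g - 1)*(g + 2)*(g - 5)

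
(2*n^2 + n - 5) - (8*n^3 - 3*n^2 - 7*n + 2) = -8*n^3 + 5*n^2 + 8*n - 7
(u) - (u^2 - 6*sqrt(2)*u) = -u^2 + u + 6*sqrt(2)*u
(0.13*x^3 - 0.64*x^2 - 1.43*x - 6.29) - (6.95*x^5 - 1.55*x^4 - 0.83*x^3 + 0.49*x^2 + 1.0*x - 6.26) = -6.95*x^5 + 1.55*x^4 + 0.96*x^3 - 1.13*x^2 - 2.43*x - 0.0300000000000002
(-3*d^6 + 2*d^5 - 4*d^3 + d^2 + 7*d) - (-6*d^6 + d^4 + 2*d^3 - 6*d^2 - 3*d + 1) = 3*d^6 + 2*d^5 - d^4 - 6*d^3 + 7*d^2 + 10*d - 1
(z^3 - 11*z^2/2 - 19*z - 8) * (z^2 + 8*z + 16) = z^5 + 5*z^4/2 - 47*z^3 - 248*z^2 - 368*z - 128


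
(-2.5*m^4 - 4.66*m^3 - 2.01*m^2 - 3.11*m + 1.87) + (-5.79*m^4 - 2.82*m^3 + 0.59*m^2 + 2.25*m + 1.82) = -8.29*m^4 - 7.48*m^3 - 1.42*m^2 - 0.86*m + 3.69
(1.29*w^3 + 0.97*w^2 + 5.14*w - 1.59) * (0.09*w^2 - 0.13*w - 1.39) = 0.1161*w^5 - 0.0804*w^4 - 1.4566*w^3 - 2.1596*w^2 - 6.9379*w + 2.2101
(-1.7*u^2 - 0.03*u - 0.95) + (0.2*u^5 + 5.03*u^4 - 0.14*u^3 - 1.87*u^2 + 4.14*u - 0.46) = 0.2*u^5 + 5.03*u^4 - 0.14*u^3 - 3.57*u^2 + 4.11*u - 1.41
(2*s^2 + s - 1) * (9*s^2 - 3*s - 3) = 18*s^4 + 3*s^3 - 18*s^2 + 3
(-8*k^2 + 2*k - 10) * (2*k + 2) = -16*k^3 - 12*k^2 - 16*k - 20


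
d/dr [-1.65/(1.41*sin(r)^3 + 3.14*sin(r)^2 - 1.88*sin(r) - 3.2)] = (6.9795*sin(r)^2 + 10.362*sin(r) - 3.102)*cos(r)/(1.41*sin(r)^3 + 3.14*sin(r)^2 - 1.88*sin(r) - 3.2)^2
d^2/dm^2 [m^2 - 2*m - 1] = 2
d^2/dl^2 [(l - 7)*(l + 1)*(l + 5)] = 6*l - 2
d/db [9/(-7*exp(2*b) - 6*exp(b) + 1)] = (126*exp(b) + 54)*exp(b)/(7*exp(2*b) + 6*exp(b) - 1)^2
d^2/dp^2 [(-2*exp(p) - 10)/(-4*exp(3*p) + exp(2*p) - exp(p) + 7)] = (128*exp(6*p) + 1416*exp(5*p) - 470*exp(4*p) + 850*exp(3*p) + 2406*exp(2*p) - 256*exp(p) + 168)*exp(p)/(64*exp(9*p) - 48*exp(8*p) + 60*exp(7*p) - 361*exp(6*p) + 183*exp(5*p) - 192*exp(4*p) + 631*exp(3*p) - 168*exp(2*p) + 147*exp(p) - 343)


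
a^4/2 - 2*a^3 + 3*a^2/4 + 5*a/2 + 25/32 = (a/2 + 1/4)*(a - 5/2)^2*(a + 1/2)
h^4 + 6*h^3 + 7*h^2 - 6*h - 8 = (h - 1)*(h + 1)*(h + 2)*(h + 4)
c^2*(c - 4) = c^3 - 4*c^2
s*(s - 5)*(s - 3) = s^3 - 8*s^2 + 15*s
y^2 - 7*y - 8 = (y - 8)*(y + 1)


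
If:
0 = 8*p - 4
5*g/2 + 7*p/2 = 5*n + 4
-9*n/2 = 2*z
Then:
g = 9/10 - 8*z/9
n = -4*z/9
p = 1/2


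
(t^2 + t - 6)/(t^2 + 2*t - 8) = (t + 3)/(t + 4)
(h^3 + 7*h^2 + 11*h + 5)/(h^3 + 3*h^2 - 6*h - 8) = (h^2 + 6*h + 5)/(h^2 + 2*h - 8)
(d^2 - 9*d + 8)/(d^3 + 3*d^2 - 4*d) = (d - 8)/(d*(d + 4))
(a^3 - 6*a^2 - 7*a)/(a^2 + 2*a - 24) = a*(a^2 - 6*a - 7)/(a^2 + 2*a - 24)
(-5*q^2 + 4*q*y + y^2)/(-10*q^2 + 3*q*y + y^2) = (-q + y)/(-2*q + y)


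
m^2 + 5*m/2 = m*(m + 5/2)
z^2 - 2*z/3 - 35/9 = (z - 7/3)*(z + 5/3)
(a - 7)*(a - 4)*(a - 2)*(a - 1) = a^4 - 14*a^3 + 63*a^2 - 106*a + 56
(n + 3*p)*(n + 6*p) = n^2 + 9*n*p + 18*p^2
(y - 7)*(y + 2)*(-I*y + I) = -I*y^3 + 6*I*y^2 + 9*I*y - 14*I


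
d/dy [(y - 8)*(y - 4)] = 2*y - 12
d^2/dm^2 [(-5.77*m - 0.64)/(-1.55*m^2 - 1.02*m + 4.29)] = ((3.1*m + 1.02)*(5.77*m + 0.64)*(6.2*m + 2.04) - (53.661*m + 13.7548)*(1.55*m^2 + 1.02*m - 4.29))/(1.55*m^2 + 1.02*m - 4.29)^3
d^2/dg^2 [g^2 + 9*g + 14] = 2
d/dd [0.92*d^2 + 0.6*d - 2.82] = 1.84*d + 0.6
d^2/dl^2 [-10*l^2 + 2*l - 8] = -20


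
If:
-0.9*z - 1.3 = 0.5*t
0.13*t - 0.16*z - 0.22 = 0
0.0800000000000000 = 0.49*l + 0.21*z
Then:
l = 0.77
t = -0.05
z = -1.42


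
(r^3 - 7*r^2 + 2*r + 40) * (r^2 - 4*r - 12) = r^5 - 11*r^4 + 18*r^3 + 116*r^2 - 184*r - 480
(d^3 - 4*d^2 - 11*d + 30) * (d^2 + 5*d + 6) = d^5 + d^4 - 25*d^3 - 49*d^2 + 84*d + 180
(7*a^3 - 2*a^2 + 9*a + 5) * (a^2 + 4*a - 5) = 7*a^5 + 26*a^4 - 34*a^3 + 51*a^2 - 25*a - 25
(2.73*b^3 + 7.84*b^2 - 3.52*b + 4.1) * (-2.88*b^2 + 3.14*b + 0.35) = -7.8624*b^5 - 14.007*b^4 + 35.7107*b^3 - 20.1168*b^2 + 11.642*b + 1.435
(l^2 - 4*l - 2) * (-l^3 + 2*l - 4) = -l^5 + 4*l^4 + 4*l^3 - 12*l^2 + 12*l + 8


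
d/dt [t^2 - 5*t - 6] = 2*t - 5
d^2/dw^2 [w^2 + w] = 2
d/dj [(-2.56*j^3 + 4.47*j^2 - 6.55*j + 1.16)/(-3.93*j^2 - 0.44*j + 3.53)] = (10.0608*j^4 + 2.2528*j^3 - 54.8187*j^2 + 40.6758*j - 22.6111)/(15.4449*j^4 + 3.4584*j^3 - 27.5522*j^2 - 3.1064*j + 12.4609)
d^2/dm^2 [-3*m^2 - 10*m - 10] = -6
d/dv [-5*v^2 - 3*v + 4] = -10*v - 3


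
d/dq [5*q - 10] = 5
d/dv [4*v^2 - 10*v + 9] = 8*v - 10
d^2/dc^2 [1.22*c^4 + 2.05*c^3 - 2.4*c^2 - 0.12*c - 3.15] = 14.64*c^2 + 12.3*c - 4.8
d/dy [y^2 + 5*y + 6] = 2*y + 5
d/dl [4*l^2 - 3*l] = 8*l - 3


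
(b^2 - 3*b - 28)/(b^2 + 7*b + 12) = (b - 7)/(b + 3)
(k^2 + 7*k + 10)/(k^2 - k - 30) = (k + 2)/(k - 6)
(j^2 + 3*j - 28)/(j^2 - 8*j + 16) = (j + 7)/(j - 4)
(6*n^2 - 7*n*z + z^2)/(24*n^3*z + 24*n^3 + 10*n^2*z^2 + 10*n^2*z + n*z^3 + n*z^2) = (6*n^2 - 7*n*z + z^2)/(n*(24*n^2*z + 24*n^2 + 10*n*z^2 + 10*n*z + z^3 + z^2))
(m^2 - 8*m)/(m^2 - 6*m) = (m - 8)/(m - 6)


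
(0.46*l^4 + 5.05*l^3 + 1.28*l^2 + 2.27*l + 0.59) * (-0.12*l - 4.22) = -0.0552*l^5 - 2.5472*l^4 - 21.4646*l^3 - 5.674*l^2 - 9.6502*l - 2.4898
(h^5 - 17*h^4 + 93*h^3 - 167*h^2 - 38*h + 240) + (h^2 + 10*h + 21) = h^5 - 17*h^4 + 93*h^3 - 166*h^2 - 28*h + 261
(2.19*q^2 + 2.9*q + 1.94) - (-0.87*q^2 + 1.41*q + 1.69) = 3.06*q^2 + 1.49*q + 0.25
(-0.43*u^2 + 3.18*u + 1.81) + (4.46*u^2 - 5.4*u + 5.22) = 4.03*u^2 - 2.22*u + 7.03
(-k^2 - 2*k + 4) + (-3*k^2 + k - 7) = -4*k^2 - k - 3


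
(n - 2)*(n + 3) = n^2 + n - 6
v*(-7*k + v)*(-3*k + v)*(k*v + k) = 21*k^3*v^2 + 21*k^3*v - 10*k^2*v^3 - 10*k^2*v^2 + k*v^4 + k*v^3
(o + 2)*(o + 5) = o^2 + 7*o + 10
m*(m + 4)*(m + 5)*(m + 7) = m^4 + 16*m^3 + 83*m^2 + 140*m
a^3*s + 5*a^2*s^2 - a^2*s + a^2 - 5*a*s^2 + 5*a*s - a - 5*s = (a - 1)*(a + 5*s)*(a*s + 1)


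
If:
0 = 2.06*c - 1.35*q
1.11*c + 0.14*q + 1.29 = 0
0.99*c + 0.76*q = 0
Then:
No Solution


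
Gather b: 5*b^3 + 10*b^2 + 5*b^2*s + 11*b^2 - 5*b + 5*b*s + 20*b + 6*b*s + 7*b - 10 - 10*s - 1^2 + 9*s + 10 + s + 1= 5*b^3 + b^2*(5*s + 21) + b*(11*s + 22)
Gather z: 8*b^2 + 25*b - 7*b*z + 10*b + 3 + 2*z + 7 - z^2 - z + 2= 8*b^2 + 35*b - z^2 + z*(1 - 7*b) + 12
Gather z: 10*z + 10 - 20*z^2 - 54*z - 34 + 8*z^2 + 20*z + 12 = -12*z^2 - 24*z - 12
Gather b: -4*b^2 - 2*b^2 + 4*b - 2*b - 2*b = -6*b^2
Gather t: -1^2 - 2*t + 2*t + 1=0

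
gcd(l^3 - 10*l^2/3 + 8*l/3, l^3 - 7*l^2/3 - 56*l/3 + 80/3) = l - 4/3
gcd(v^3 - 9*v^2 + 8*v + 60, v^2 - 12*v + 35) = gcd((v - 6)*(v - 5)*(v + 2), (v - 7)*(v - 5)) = v - 5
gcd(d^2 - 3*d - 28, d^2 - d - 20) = d + 4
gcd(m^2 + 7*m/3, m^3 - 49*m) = m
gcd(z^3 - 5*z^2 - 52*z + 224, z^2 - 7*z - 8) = z - 8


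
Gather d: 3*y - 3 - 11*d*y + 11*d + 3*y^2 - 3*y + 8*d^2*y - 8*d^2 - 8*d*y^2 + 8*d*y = d^2*(8*y - 8) + d*(-8*y^2 - 3*y + 11) + 3*y^2 - 3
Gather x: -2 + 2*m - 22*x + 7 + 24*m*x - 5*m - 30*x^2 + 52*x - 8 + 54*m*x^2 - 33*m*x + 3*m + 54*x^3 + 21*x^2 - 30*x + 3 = -9*m*x + 54*x^3 + x^2*(54*m - 9)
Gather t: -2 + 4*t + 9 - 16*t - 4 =3 - 12*t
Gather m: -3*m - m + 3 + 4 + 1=8 - 4*m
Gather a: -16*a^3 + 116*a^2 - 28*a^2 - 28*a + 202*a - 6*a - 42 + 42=-16*a^3 + 88*a^2 + 168*a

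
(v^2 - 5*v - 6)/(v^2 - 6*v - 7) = (v - 6)/(v - 7)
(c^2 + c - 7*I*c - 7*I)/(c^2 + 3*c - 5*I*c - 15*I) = (c^2 + c*(1 - 7*I) - 7*I)/(c^2 + c*(3 - 5*I) - 15*I)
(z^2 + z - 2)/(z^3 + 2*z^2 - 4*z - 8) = (z - 1)/(z^2 - 4)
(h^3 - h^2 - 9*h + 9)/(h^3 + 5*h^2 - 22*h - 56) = (h^3 - h^2 - 9*h + 9)/(h^3 + 5*h^2 - 22*h - 56)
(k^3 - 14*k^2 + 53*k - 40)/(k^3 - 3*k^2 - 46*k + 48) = (k - 5)/(k + 6)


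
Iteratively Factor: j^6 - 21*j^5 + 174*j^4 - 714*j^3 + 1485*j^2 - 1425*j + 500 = (j - 4)*(j^5 - 17*j^4 + 106*j^3 - 290*j^2 + 325*j - 125) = (j - 5)*(j - 4)*(j^4 - 12*j^3 + 46*j^2 - 60*j + 25) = (j - 5)*(j - 4)*(j - 1)*(j^3 - 11*j^2 + 35*j - 25) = (j - 5)*(j - 4)*(j - 1)^2*(j^2 - 10*j + 25) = (j - 5)^2*(j - 4)*(j - 1)^2*(j - 5)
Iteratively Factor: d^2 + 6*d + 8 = (d + 2)*(d + 4)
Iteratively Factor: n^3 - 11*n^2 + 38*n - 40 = (n - 4)*(n^2 - 7*n + 10) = (n - 5)*(n - 4)*(n - 2)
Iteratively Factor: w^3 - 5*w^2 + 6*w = (w - 3)*(w^2 - 2*w) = w*(w - 3)*(w - 2)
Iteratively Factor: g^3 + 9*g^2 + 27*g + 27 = (g + 3)*(g^2 + 6*g + 9) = (g + 3)^2*(g + 3)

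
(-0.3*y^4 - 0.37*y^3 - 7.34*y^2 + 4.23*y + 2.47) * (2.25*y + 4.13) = -0.675*y^5 - 2.0715*y^4 - 18.0431*y^3 - 20.7967*y^2 + 23.0274*y + 10.2011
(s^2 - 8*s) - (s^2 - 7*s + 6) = -s - 6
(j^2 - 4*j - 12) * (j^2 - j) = j^4 - 5*j^3 - 8*j^2 + 12*j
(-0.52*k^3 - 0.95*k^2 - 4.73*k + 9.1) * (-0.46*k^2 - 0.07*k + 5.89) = 0.2392*k^5 + 0.4734*k^4 - 0.8205*k^3 - 9.4504*k^2 - 28.4967*k + 53.599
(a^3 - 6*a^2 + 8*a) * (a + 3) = a^4 - 3*a^3 - 10*a^2 + 24*a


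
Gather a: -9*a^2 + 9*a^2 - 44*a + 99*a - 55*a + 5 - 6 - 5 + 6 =0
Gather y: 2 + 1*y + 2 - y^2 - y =4 - y^2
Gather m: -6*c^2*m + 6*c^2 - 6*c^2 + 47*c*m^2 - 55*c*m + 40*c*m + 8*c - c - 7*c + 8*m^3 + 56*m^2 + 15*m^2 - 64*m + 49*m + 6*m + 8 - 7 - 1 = 8*m^3 + m^2*(47*c + 71) + m*(-6*c^2 - 15*c - 9)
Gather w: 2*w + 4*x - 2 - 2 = 2*w + 4*x - 4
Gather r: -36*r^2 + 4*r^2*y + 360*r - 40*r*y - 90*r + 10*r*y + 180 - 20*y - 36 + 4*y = r^2*(4*y - 36) + r*(270 - 30*y) - 16*y + 144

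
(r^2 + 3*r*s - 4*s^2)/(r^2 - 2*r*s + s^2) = (r + 4*s)/(r - s)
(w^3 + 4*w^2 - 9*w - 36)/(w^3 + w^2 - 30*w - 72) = (w - 3)/(w - 6)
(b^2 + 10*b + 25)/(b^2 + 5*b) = (b + 5)/b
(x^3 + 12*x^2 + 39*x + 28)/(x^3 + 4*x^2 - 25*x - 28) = (x + 4)/(x - 4)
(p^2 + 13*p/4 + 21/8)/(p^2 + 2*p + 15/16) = 2*(8*p^2 + 26*p + 21)/(16*p^2 + 32*p + 15)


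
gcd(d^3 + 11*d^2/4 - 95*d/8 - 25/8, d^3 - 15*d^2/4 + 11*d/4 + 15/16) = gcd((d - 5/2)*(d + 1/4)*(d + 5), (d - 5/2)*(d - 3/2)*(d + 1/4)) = d^2 - 9*d/4 - 5/8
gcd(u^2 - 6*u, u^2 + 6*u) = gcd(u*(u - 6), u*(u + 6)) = u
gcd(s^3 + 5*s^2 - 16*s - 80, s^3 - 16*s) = s^2 - 16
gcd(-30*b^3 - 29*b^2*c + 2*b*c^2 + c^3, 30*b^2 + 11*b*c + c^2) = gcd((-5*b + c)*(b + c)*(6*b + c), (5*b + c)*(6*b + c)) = 6*b + c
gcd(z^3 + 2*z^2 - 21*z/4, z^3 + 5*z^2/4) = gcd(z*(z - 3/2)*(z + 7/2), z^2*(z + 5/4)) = z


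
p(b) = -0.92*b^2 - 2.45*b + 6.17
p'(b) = -1.84*b - 2.45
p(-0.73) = 7.47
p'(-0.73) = -1.11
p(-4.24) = 0.02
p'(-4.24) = 5.35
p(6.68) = -51.25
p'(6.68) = -14.74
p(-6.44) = -16.21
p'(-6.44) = 9.40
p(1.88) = -1.69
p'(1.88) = -5.91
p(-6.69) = -18.62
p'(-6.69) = 9.86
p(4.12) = -19.54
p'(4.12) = -10.03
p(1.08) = 2.45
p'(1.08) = -4.44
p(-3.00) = 5.24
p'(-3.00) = 3.07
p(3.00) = -9.46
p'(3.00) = -7.97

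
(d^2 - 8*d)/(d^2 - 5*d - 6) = d*(8 - d)/(-d^2 + 5*d + 6)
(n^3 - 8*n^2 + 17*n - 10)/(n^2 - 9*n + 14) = (n^2 - 6*n + 5)/(n - 7)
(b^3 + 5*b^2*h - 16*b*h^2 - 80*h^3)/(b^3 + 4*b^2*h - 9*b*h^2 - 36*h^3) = (b^2 + b*h - 20*h^2)/(b^2 - 9*h^2)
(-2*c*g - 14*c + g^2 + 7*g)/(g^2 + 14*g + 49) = (-2*c + g)/(g + 7)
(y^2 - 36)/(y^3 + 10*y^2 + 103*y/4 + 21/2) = 4*(y - 6)/(4*y^2 + 16*y + 7)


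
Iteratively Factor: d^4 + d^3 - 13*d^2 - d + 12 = (d - 1)*(d^3 + 2*d^2 - 11*d - 12) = (d - 1)*(d + 4)*(d^2 - 2*d - 3) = (d - 1)*(d + 1)*(d + 4)*(d - 3)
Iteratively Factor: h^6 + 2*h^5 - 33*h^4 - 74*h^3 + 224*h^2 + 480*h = (h - 5)*(h^5 + 7*h^4 + 2*h^3 - 64*h^2 - 96*h) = (h - 5)*(h + 4)*(h^4 + 3*h^3 - 10*h^2 - 24*h) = h*(h - 5)*(h + 4)*(h^3 + 3*h^2 - 10*h - 24) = h*(h - 5)*(h - 3)*(h + 4)*(h^2 + 6*h + 8) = h*(h - 5)*(h - 3)*(h + 2)*(h + 4)*(h + 4)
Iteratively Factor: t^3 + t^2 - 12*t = (t + 4)*(t^2 - 3*t) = (t - 3)*(t + 4)*(t)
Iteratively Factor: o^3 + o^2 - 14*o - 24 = (o + 3)*(o^2 - 2*o - 8) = (o + 2)*(o + 3)*(o - 4)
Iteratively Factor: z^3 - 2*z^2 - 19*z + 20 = (z + 4)*(z^2 - 6*z + 5) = (z - 1)*(z + 4)*(z - 5)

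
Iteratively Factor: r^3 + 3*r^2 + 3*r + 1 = (r + 1)*(r^2 + 2*r + 1) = (r + 1)^2*(r + 1)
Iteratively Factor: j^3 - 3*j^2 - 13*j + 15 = (j + 3)*(j^2 - 6*j + 5) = (j - 5)*(j + 3)*(j - 1)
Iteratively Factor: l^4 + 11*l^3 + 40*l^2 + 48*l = (l + 4)*(l^3 + 7*l^2 + 12*l) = (l + 4)^2*(l^2 + 3*l) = l*(l + 4)^2*(l + 3)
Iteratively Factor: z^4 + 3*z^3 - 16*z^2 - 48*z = (z + 3)*(z^3 - 16*z) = (z - 4)*(z + 3)*(z^2 + 4*z) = z*(z - 4)*(z + 3)*(z + 4)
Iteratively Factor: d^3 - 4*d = (d - 2)*(d^2 + 2*d) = (d - 2)*(d + 2)*(d)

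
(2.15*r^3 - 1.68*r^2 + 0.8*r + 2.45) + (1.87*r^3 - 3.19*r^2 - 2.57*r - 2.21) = 4.02*r^3 - 4.87*r^2 - 1.77*r + 0.24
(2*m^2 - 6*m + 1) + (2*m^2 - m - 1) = 4*m^2 - 7*m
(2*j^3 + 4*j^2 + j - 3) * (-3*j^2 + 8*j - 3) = -6*j^5 + 4*j^4 + 23*j^3 + 5*j^2 - 27*j + 9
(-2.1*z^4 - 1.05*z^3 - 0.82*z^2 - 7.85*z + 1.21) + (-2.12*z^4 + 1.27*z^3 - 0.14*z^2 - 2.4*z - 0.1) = -4.22*z^4 + 0.22*z^3 - 0.96*z^2 - 10.25*z + 1.11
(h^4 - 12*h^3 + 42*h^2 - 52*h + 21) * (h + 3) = h^5 - 9*h^4 + 6*h^3 + 74*h^2 - 135*h + 63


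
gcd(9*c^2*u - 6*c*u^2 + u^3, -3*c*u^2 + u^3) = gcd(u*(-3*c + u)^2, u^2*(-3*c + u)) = -3*c*u + u^2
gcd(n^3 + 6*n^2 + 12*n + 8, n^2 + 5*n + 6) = n + 2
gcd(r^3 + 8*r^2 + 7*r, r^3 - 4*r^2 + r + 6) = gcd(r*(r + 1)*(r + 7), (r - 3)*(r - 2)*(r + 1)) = r + 1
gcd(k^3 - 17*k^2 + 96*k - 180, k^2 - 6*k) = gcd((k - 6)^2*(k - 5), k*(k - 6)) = k - 6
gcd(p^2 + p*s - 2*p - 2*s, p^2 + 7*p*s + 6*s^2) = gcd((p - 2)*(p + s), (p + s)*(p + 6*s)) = p + s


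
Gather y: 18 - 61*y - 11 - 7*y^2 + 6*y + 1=-7*y^2 - 55*y + 8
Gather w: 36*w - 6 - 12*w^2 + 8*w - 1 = -12*w^2 + 44*w - 7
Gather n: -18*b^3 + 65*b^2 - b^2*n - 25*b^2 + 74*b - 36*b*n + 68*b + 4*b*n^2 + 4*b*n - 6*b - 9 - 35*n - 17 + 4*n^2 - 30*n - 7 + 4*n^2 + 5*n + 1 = -18*b^3 + 40*b^2 + 136*b + n^2*(4*b + 8) + n*(-b^2 - 32*b - 60) - 32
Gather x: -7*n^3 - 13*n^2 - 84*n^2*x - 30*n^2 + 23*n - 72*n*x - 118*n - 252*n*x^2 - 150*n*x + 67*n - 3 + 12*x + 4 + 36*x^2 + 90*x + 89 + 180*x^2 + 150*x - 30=-7*n^3 - 43*n^2 - 28*n + x^2*(216 - 252*n) + x*(-84*n^2 - 222*n + 252) + 60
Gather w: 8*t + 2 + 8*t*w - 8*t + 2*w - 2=w*(8*t + 2)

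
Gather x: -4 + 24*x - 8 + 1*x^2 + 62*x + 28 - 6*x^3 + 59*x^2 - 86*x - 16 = -6*x^3 + 60*x^2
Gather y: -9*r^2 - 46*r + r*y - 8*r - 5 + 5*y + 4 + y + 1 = -9*r^2 - 54*r + y*(r + 6)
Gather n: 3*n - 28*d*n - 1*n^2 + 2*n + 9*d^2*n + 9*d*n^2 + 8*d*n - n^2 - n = n^2*(9*d - 2) + n*(9*d^2 - 20*d + 4)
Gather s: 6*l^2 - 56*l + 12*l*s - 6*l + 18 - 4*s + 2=6*l^2 - 62*l + s*(12*l - 4) + 20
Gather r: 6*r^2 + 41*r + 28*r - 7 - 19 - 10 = 6*r^2 + 69*r - 36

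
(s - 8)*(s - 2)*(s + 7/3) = s^3 - 23*s^2/3 - 22*s/3 + 112/3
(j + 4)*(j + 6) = j^2 + 10*j + 24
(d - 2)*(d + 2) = d^2 - 4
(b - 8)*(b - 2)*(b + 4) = b^3 - 6*b^2 - 24*b + 64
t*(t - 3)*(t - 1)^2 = t^4 - 5*t^3 + 7*t^2 - 3*t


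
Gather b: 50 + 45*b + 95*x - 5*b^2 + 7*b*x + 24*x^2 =-5*b^2 + b*(7*x + 45) + 24*x^2 + 95*x + 50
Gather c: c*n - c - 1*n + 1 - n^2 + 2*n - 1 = c*(n - 1) - n^2 + n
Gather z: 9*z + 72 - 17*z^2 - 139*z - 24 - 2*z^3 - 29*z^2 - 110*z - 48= -2*z^3 - 46*z^2 - 240*z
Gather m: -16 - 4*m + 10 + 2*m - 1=-2*m - 7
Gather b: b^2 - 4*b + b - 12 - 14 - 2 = b^2 - 3*b - 28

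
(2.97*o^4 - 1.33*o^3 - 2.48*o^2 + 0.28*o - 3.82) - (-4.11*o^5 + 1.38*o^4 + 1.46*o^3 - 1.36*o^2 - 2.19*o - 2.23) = 4.11*o^5 + 1.59*o^4 - 2.79*o^3 - 1.12*o^2 + 2.47*o - 1.59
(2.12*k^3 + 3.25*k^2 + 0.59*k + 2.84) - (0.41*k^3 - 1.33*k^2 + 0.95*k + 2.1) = 1.71*k^3 + 4.58*k^2 - 0.36*k + 0.74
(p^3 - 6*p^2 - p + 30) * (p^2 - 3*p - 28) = p^5 - 9*p^4 - 11*p^3 + 201*p^2 - 62*p - 840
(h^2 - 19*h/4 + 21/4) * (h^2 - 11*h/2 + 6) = h^4 - 41*h^3/4 + 299*h^2/8 - 459*h/8 + 63/2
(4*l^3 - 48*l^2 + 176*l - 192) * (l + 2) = 4*l^4 - 40*l^3 + 80*l^2 + 160*l - 384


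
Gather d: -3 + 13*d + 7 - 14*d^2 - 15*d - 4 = -14*d^2 - 2*d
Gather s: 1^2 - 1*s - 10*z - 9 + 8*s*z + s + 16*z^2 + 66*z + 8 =8*s*z + 16*z^2 + 56*z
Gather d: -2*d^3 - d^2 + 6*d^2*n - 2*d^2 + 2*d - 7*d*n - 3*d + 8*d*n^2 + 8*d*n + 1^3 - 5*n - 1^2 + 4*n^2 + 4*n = -2*d^3 + d^2*(6*n - 3) + d*(8*n^2 + n - 1) + 4*n^2 - n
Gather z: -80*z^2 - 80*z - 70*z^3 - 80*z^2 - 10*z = -70*z^3 - 160*z^2 - 90*z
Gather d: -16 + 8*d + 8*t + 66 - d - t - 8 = 7*d + 7*t + 42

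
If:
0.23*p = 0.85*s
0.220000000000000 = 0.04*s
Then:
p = 20.33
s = 5.50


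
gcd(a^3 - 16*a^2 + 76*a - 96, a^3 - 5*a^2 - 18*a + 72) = a - 6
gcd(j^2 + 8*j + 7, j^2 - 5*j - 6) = j + 1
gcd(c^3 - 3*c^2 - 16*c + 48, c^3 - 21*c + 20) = c - 4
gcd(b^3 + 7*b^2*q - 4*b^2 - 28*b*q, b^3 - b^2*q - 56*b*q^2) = b^2 + 7*b*q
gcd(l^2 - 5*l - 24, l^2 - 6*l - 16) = l - 8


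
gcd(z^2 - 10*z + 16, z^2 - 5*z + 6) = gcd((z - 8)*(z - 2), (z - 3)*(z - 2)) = z - 2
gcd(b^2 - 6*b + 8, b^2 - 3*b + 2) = b - 2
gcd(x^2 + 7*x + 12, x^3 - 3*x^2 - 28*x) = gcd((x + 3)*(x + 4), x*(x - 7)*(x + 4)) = x + 4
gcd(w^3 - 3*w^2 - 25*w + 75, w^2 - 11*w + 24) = w - 3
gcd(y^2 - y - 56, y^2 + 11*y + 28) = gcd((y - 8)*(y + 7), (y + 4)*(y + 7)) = y + 7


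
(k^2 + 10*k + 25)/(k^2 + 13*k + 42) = (k^2 + 10*k + 25)/(k^2 + 13*k + 42)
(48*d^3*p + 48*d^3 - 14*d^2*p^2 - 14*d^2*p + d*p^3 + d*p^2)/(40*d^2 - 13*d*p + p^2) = d*(-6*d*p - 6*d + p^2 + p)/(-5*d + p)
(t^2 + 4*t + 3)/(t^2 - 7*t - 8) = (t + 3)/(t - 8)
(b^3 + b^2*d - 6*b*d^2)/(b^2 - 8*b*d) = (b^2 + b*d - 6*d^2)/(b - 8*d)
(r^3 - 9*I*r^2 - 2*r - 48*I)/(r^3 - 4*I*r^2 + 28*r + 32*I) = (r - 3*I)/(r + 2*I)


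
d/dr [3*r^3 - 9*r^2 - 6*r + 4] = 9*r^2 - 18*r - 6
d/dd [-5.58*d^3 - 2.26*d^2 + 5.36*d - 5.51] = -16.74*d^2 - 4.52*d + 5.36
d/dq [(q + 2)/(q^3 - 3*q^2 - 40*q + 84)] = (q^3 - 3*q^2 - 40*q + (q + 2)*(-3*q^2 + 6*q + 40) + 84)/(q^3 - 3*q^2 - 40*q + 84)^2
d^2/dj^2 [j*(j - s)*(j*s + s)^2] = s^2*(12*j^2 - 6*j*s + 12*j - 4*s + 2)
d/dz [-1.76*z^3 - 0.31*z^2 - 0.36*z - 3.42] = -5.28*z^2 - 0.62*z - 0.36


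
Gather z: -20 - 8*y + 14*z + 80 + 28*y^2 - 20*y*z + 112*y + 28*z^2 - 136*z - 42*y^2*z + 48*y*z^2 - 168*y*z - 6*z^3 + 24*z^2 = 28*y^2 + 104*y - 6*z^3 + z^2*(48*y + 52) + z*(-42*y^2 - 188*y - 122) + 60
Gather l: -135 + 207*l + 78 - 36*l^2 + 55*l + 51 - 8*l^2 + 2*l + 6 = -44*l^2 + 264*l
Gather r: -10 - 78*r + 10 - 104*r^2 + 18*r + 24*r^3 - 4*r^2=24*r^3 - 108*r^2 - 60*r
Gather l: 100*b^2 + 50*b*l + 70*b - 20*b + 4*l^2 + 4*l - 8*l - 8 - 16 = 100*b^2 + 50*b + 4*l^2 + l*(50*b - 4) - 24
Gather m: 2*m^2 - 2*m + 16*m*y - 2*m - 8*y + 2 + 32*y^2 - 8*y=2*m^2 + m*(16*y - 4) + 32*y^2 - 16*y + 2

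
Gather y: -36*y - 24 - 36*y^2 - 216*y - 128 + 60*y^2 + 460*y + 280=24*y^2 + 208*y + 128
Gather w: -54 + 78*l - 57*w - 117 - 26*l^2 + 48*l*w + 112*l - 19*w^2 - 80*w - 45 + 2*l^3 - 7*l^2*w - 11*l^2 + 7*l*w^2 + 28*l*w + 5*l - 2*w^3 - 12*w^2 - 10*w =2*l^3 - 37*l^2 + 195*l - 2*w^3 + w^2*(7*l - 31) + w*(-7*l^2 + 76*l - 147) - 216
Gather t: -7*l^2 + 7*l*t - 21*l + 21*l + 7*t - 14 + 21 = -7*l^2 + t*(7*l + 7) + 7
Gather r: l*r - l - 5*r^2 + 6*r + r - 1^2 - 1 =-l - 5*r^2 + r*(l + 7) - 2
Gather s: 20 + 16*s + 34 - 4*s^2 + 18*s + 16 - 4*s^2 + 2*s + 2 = -8*s^2 + 36*s + 72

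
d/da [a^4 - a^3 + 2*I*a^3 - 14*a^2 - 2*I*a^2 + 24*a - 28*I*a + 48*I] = 4*a^3 + a^2*(-3 + 6*I) + 4*a*(-7 - I) + 24 - 28*I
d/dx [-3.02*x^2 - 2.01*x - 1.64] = -6.04*x - 2.01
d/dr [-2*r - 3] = -2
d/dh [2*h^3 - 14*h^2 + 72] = 2*h*(3*h - 14)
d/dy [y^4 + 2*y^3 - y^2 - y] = 4*y^3 + 6*y^2 - 2*y - 1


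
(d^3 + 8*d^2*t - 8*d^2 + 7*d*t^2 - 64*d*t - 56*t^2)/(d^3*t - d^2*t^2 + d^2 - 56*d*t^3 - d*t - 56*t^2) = (-d^2 - d*t + 8*d + 8*t)/(-d^2*t + 8*d*t^2 - d + 8*t)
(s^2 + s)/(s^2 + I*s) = (s + 1)/(s + I)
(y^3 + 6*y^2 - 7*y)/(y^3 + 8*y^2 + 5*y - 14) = y/(y + 2)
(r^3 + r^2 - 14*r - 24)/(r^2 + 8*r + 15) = (r^2 - 2*r - 8)/(r + 5)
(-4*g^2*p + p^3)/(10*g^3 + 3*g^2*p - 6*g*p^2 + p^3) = p*(2*g + p)/(-5*g^2 - 4*g*p + p^2)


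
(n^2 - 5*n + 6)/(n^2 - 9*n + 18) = (n - 2)/(n - 6)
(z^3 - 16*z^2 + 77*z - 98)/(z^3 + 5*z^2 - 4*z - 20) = (z^2 - 14*z + 49)/(z^2 + 7*z + 10)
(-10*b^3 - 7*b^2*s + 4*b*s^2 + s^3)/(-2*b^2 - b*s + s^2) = 5*b + s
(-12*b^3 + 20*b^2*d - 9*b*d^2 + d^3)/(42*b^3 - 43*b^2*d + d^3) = (-2*b + d)/(7*b + d)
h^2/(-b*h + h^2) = -h/(b - h)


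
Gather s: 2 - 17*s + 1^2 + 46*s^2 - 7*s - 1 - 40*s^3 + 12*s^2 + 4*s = -40*s^3 + 58*s^2 - 20*s + 2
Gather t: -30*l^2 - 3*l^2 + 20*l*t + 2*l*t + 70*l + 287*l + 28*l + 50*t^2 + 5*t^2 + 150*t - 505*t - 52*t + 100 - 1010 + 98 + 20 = -33*l^2 + 385*l + 55*t^2 + t*(22*l - 407) - 792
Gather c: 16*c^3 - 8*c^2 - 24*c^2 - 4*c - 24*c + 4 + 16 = 16*c^3 - 32*c^2 - 28*c + 20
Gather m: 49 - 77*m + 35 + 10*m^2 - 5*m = 10*m^2 - 82*m + 84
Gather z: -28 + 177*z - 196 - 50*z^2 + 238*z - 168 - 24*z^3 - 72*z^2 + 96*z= -24*z^3 - 122*z^2 + 511*z - 392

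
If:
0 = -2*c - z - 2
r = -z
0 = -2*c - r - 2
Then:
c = -1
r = 0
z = 0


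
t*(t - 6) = t^2 - 6*t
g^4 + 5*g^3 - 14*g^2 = g^2*(g - 2)*(g + 7)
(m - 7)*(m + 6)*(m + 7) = m^3 + 6*m^2 - 49*m - 294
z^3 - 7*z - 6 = (z - 3)*(z + 1)*(z + 2)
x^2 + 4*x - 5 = (x - 1)*(x + 5)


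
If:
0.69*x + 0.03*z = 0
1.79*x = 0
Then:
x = 0.00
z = 0.00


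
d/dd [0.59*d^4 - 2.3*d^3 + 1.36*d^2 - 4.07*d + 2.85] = 2.36*d^3 - 6.9*d^2 + 2.72*d - 4.07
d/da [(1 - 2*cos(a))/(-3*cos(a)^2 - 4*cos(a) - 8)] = 2*(3*cos(a)^2 - 3*cos(a) - 10)*sin(a)/(-3*sin(a)^2 + 4*cos(a) + 11)^2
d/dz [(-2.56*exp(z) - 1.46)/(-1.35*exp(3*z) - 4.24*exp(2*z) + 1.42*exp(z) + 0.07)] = (-6.912*exp(3*z) - 16.7674*exp(2*z) - 12.3808*exp(z) + 1.894)*exp(z)/(1.8225*exp(6*z) + 11.448*exp(5*z) + 14.1436*exp(4*z) - 12.2306*exp(3*z) + 1.4228*exp(2*z) + 0.1988*exp(z) + 0.0049)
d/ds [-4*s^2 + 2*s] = 2 - 8*s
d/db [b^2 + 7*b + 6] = 2*b + 7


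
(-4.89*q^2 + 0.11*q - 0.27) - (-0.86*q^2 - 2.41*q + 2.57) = -4.03*q^2 + 2.52*q - 2.84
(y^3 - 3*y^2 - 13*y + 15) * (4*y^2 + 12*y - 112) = 4*y^5 - 200*y^3 + 240*y^2 + 1636*y - 1680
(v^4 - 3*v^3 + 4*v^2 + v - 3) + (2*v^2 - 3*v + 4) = v^4 - 3*v^3 + 6*v^2 - 2*v + 1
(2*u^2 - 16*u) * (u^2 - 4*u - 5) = 2*u^4 - 24*u^3 + 54*u^2 + 80*u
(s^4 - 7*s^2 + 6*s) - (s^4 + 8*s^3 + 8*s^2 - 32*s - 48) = -8*s^3 - 15*s^2 + 38*s + 48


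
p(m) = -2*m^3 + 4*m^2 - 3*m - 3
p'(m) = -6*m^2 + 8*m - 3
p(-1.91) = 31.26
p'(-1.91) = -40.17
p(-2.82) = 82.12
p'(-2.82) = -73.27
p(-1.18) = 9.40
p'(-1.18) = -20.79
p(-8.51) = 1544.80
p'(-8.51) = -505.60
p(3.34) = -42.92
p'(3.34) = -43.21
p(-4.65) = 298.53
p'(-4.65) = -169.94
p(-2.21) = 44.75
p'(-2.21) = -49.98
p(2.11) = -10.31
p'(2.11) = -12.83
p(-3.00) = 96.00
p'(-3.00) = -81.00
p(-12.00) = 4065.00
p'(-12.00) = -963.00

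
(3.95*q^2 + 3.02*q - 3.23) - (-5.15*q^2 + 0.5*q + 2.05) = 9.1*q^2 + 2.52*q - 5.28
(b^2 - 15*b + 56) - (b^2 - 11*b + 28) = 28 - 4*b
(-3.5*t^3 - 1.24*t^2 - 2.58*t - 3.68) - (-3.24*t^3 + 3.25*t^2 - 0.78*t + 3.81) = -0.26*t^3 - 4.49*t^2 - 1.8*t - 7.49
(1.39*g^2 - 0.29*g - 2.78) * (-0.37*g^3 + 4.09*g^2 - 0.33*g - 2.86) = -0.5143*g^5 + 5.7924*g^4 - 0.6162*g^3 - 15.2499*g^2 + 1.7468*g + 7.9508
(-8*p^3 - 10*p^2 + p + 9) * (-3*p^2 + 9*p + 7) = 24*p^5 - 42*p^4 - 149*p^3 - 88*p^2 + 88*p + 63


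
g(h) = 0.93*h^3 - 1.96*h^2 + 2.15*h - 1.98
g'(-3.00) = 39.02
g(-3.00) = -51.18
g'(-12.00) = 450.95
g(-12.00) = -1917.06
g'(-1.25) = 11.41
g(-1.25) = -9.55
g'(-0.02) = 2.23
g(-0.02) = -2.02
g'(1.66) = 3.33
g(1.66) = 0.44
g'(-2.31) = 26.09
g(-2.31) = -28.87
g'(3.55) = 23.39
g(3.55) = 22.56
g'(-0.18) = 2.95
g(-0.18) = -2.44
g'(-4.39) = 73.13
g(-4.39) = -127.87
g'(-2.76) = 34.22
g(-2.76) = -42.40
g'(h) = 2.79*h^2 - 3.92*h + 2.15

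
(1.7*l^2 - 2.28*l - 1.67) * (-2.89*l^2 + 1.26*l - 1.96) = -4.913*l^4 + 8.7312*l^3 - 1.3785*l^2 + 2.3646*l + 3.2732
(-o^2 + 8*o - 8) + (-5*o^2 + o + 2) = -6*o^2 + 9*o - 6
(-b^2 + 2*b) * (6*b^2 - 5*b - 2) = -6*b^4 + 17*b^3 - 8*b^2 - 4*b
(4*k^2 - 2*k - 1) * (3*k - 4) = 12*k^3 - 22*k^2 + 5*k + 4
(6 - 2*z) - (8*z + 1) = 5 - 10*z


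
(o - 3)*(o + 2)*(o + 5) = o^3 + 4*o^2 - 11*o - 30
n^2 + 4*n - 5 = (n - 1)*(n + 5)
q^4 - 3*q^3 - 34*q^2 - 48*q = q*(q - 8)*(q + 2)*(q + 3)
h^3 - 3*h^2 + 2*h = h*(h - 2)*(h - 1)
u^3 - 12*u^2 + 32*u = u*(u - 8)*(u - 4)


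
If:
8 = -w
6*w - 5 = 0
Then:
No Solution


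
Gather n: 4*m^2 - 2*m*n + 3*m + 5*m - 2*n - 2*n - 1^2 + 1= 4*m^2 + 8*m + n*(-2*m - 4)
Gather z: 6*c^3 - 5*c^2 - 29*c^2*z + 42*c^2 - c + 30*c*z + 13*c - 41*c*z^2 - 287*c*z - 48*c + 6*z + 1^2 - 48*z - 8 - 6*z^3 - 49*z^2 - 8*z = 6*c^3 + 37*c^2 - 36*c - 6*z^3 + z^2*(-41*c - 49) + z*(-29*c^2 - 257*c - 50) - 7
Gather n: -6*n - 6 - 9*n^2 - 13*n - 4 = -9*n^2 - 19*n - 10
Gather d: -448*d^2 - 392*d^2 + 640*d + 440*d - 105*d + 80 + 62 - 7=-840*d^2 + 975*d + 135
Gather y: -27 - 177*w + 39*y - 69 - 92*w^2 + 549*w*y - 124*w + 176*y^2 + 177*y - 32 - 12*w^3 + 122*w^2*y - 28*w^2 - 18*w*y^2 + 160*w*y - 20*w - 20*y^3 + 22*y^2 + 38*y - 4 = -12*w^3 - 120*w^2 - 321*w - 20*y^3 + y^2*(198 - 18*w) + y*(122*w^2 + 709*w + 254) - 132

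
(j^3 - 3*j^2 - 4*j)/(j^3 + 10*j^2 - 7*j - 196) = j*(j + 1)/(j^2 + 14*j + 49)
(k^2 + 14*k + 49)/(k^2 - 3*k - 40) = (k^2 + 14*k + 49)/(k^2 - 3*k - 40)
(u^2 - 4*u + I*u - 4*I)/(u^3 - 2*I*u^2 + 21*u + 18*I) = (u - 4)/(u^2 - 3*I*u + 18)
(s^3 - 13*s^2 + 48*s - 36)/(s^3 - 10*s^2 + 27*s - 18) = (s - 6)/(s - 3)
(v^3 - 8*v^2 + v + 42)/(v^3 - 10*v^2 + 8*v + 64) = (v^2 - 10*v + 21)/(v^2 - 12*v + 32)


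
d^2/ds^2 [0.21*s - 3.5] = 0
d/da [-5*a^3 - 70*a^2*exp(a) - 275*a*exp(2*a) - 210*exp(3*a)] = -70*a^2*exp(a) - 15*a^2 - 550*a*exp(2*a) - 140*a*exp(a) - 630*exp(3*a) - 275*exp(2*a)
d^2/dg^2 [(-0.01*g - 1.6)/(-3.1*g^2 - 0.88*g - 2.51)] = ((0.01*g + 1.6)*(6.2*g + 0.88)*(12.4*g + 1.76) - (0.186*g + 9.9376)*(3.1*g^2 + 0.88*g + 2.51))/(3.1*g^2 + 0.88*g + 2.51)^3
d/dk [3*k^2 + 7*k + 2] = 6*k + 7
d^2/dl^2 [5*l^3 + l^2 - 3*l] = 30*l + 2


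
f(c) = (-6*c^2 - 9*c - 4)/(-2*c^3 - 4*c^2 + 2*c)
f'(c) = (-12*c - 9)/(-2*c^3 - 4*c^2 + 2*c) + (-6*c^2 - 9*c - 4)*(6*c^2 + 8*c - 2)/(-2*c^3 - 4*c^2 + 2*c)^2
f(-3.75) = -1.31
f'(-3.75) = -0.78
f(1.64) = 2.14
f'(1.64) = -1.82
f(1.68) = 2.07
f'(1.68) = -1.70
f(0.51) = 35.53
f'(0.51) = -399.81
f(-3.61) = -1.43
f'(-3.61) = -0.96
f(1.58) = 2.26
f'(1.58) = -2.03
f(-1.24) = 0.43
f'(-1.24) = -0.98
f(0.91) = 5.72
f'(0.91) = -12.90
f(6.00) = 0.49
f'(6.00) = -0.08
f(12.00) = 0.24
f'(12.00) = -0.02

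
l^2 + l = l*(l + 1)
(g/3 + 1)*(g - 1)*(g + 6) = g^3/3 + 8*g^2/3 + 3*g - 6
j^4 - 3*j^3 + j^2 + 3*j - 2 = (j - 2)*(j - 1)^2*(j + 1)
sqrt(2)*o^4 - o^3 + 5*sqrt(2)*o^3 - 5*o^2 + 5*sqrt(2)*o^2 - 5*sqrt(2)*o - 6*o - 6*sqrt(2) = (o + 2)*(o + 3)*(o - sqrt(2))*(sqrt(2)*o + 1)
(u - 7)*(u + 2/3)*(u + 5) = u^3 - 4*u^2/3 - 109*u/3 - 70/3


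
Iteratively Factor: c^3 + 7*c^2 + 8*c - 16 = (c + 4)*(c^2 + 3*c - 4) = (c - 1)*(c + 4)*(c + 4)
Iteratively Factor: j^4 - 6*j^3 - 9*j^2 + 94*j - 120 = (j - 3)*(j^3 - 3*j^2 - 18*j + 40) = (j - 3)*(j + 4)*(j^2 - 7*j + 10) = (j - 3)*(j - 2)*(j + 4)*(j - 5)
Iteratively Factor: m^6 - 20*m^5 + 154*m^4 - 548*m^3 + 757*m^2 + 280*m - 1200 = (m - 3)*(m^5 - 17*m^4 + 103*m^3 - 239*m^2 + 40*m + 400) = (m - 5)*(m - 3)*(m^4 - 12*m^3 + 43*m^2 - 24*m - 80) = (m - 5)*(m - 3)*(m + 1)*(m^3 - 13*m^2 + 56*m - 80) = (m - 5)*(m - 4)*(m - 3)*(m + 1)*(m^2 - 9*m + 20) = (m - 5)*(m - 4)^2*(m - 3)*(m + 1)*(m - 5)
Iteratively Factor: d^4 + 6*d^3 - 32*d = (d)*(d^3 + 6*d^2 - 32) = d*(d + 4)*(d^2 + 2*d - 8) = d*(d + 4)^2*(d - 2)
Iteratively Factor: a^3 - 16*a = (a + 4)*(a^2 - 4*a) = (a - 4)*(a + 4)*(a)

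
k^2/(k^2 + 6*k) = k/(k + 6)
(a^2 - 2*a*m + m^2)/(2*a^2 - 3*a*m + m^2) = (a - m)/(2*a - m)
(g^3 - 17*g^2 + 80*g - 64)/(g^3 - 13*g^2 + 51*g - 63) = (g^3 - 17*g^2 + 80*g - 64)/(g^3 - 13*g^2 + 51*g - 63)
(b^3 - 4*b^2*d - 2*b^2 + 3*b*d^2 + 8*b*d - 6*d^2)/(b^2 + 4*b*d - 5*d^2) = (b^2 - 3*b*d - 2*b + 6*d)/(b + 5*d)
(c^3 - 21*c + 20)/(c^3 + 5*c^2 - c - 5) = (c - 4)/(c + 1)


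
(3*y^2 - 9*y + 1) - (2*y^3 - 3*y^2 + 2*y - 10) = -2*y^3 + 6*y^2 - 11*y + 11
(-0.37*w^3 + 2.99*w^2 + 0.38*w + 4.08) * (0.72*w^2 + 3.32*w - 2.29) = -0.2664*w^5 + 0.9244*w^4 + 11.0477*w^3 - 2.6479*w^2 + 12.6754*w - 9.3432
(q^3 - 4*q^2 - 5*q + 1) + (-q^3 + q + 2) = -4*q^2 - 4*q + 3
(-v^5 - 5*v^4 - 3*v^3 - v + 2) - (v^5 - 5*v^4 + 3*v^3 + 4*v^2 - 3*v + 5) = -2*v^5 - 6*v^3 - 4*v^2 + 2*v - 3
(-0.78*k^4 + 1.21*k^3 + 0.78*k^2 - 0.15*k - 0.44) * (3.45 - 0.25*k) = 0.195*k^5 - 2.9935*k^4 + 3.9795*k^3 + 2.7285*k^2 - 0.4075*k - 1.518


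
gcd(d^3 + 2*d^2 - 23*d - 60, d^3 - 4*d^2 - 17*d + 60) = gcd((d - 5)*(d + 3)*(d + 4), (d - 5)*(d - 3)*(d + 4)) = d^2 - d - 20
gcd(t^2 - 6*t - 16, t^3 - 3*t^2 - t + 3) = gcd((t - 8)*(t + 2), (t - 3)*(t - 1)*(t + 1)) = 1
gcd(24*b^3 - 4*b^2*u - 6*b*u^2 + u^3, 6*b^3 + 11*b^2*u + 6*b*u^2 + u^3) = 2*b + u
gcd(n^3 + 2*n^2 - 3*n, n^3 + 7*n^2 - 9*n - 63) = n + 3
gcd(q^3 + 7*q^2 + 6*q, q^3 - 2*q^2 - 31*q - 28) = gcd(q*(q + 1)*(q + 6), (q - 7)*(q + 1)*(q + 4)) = q + 1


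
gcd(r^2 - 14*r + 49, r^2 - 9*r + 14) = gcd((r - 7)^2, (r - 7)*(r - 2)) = r - 7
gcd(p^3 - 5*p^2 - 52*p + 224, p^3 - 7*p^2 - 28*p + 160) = p^2 - 12*p + 32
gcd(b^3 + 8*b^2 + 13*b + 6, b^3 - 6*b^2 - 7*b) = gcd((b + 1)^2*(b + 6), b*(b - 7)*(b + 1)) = b + 1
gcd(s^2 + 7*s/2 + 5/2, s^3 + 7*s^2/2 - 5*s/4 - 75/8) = s + 5/2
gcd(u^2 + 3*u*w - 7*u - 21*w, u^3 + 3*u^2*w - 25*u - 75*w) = u + 3*w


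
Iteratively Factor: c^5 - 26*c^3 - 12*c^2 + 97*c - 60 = (c + 4)*(c^4 - 4*c^3 - 10*c^2 + 28*c - 15) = (c + 3)*(c + 4)*(c^3 - 7*c^2 + 11*c - 5) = (c - 1)*(c + 3)*(c + 4)*(c^2 - 6*c + 5) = (c - 1)^2*(c + 3)*(c + 4)*(c - 5)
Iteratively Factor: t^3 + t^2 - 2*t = (t)*(t^2 + t - 2) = t*(t - 1)*(t + 2)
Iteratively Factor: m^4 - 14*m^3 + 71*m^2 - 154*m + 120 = (m - 3)*(m^3 - 11*m^2 + 38*m - 40) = (m - 5)*(m - 3)*(m^2 - 6*m + 8) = (m - 5)*(m - 4)*(m - 3)*(m - 2)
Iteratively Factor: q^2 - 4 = (q + 2)*(q - 2)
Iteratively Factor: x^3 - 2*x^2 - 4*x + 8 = (x - 2)*(x^2 - 4) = (x - 2)*(x + 2)*(x - 2)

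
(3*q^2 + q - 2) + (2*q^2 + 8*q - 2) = 5*q^2 + 9*q - 4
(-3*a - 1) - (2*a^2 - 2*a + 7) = -2*a^2 - a - 8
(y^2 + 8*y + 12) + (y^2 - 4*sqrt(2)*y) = 2*y^2 - 4*sqrt(2)*y + 8*y + 12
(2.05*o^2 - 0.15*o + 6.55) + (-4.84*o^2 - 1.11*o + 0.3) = -2.79*o^2 - 1.26*o + 6.85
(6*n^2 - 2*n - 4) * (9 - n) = -6*n^3 + 56*n^2 - 14*n - 36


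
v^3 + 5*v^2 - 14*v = v*(v - 2)*(v + 7)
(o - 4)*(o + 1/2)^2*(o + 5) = o^4 + 2*o^3 - 75*o^2/4 - 79*o/4 - 5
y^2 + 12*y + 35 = (y + 5)*(y + 7)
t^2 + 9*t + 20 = (t + 4)*(t + 5)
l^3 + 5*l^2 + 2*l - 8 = (l - 1)*(l + 2)*(l + 4)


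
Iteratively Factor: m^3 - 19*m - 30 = (m + 3)*(m^2 - 3*m - 10) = (m - 5)*(m + 3)*(m + 2)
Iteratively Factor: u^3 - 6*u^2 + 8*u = (u - 2)*(u^2 - 4*u) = (u - 4)*(u - 2)*(u)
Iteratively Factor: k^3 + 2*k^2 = (k)*(k^2 + 2*k) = k*(k + 2)*(k)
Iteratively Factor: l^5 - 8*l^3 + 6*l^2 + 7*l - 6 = (l - 1)*(l^4 + l^3 - 7*l^2 - l + 6) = (l - 1)*(l + 1)*(l^3 - 7*l + 6) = (l - 1)^2*(l + 1)*(l^2 + l - 6) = (l - 2)*(l - 1)^2*(l + 1)*(l + 3)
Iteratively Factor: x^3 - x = (x - 1)*(x^2 + x) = x*(x - 1)*(x + 1)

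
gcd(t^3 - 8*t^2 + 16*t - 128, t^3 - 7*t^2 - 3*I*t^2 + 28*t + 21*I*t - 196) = t + 4*I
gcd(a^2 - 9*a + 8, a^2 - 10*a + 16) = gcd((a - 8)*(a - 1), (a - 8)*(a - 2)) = a - 8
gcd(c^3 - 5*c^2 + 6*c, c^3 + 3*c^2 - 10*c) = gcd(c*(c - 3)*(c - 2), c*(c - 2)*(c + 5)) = c^2 - 2*c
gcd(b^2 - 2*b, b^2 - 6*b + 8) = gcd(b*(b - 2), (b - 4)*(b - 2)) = b - 2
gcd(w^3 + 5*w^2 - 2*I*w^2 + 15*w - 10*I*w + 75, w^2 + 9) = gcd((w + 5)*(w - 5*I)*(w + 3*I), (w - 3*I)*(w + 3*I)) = w + 3*I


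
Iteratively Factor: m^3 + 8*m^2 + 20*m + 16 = (m + 4)*(m^2 + 4*m + 4) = (m + 2)*(m + 4)*(m + 2)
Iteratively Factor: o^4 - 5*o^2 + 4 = (o - 1)*(o^3 + o^2 - 4*o - 4) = (o - 1)*(o + 1)*(o^2 - 4) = (o - 2)*(o - 1)*(o + 1)*(o + 2)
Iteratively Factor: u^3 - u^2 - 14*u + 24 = (u - 2)*(u^2 + u - 12) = (u - 3)*(u - 2)*(u + 4)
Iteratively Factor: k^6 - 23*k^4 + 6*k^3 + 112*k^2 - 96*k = (k - 1)*(k^5 + k^4 - 22*k^3 - 16*k^2 + 96*k) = (k - 4)*(k - 1)*(k^4 + 5*k^3 - 2*k^2 - 24*k) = (k - 4)*(k - 2)*(k - 1)*(k^3 + 7*k^2 + 12*k) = (k - 4)*(k - 2)*(k - 1)*(k + 3)*(k^2 + 4*k) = (k - 4)*(k - 2)*(k - 1)*(k + 3)*(k + 4)*(k)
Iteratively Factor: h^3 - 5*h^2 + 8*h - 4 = (h - 1)*(h^2 - 4*h + 4) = (h - 2)*(h - 1)*(h - 2)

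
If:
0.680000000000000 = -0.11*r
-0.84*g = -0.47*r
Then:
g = -3.46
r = -6.18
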